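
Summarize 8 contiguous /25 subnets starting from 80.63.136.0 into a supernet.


Original prefix: /25
Number of subnets: 8 = 2^3
New prefix = 25 - 3 = 22
Supernet: 80.63.136.0/22


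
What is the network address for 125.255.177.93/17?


IP:   01111101.11111111.10110001.01011101
Mask: 11111111.11111111.10000000.00000000
AND operation:
Net:  01111101.11111111.10000000.00000000
Network: 125.255.128.0/17


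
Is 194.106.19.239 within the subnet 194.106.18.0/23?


Subnet network: 194.106.18.0
Test IP AND mask: 194.106.18.0
Yes, 194.106.19.239 is in 194.106.18.0/23


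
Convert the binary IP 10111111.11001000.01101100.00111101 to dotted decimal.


10111111 = 191
11001000 = 200
01101100 = 108
00111101 = 61
IP: 191.200.108.61


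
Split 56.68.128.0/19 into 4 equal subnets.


New prefix = 19 + 2 = 21
Each subnet has 2048 addresses
  56.68.128.0/21
  56.68.136.0/21
  56.68.144.0/21
  56.68.152.0/21
Subnets: 56.68.128.0/21, 56.68.136.0/21, 56.68.144.0/21, 56.68.152.0/21


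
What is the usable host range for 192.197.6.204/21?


Network: 192.197.0.0
Broadcast: 192.197.7.255
First usable = network + 1
Last usable = broadcast - 1
Range: 192.197.0.1 to 192.197.7.254


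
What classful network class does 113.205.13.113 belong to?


First octet: 113
Binary: 01110001
0xxxxxxx -> Class A (1-126)
Class A, default mask 255.0.0.0 (/8)


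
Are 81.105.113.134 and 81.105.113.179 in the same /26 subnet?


Mask: 255.255.255.192
81.105.113.134 AND mask = 81.105.113.128
81.105.113.179 AND mask = 81.105.113.128
Yes, same subnet (81.105.113.128)


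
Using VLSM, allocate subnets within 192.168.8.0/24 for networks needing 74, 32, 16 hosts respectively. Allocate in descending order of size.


74 hosts -> /25 (126 usable): 192.168.8.0/25
32 hosts -> /26 (62 usable): 192.168.8.128/26
16 hosts -> /27 (30 usable): 192.168.8.192/27
Allocation: 192.168.8.0/25 (74 hosts, 126 usable); 192.168.8.128/26 (32 hosts, 62 usable); 192.168.8.192/27 (16 hosts, 30 usable)


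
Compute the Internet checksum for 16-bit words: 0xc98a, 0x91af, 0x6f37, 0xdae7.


Sum all words (with carry folding):
+ 0xc98a = 0xc98a
+ 0x91af = 0x5b3a
+ 0x6f37 = 0xca71
+ 0xdae7 = 0xa559
One's complement: ~0xa559
Checksum = 0x5aa6


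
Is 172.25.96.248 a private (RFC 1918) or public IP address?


RFC 1918 private ranges:
  10.0.0.0/8 (10.0.0.0 - 10.255.255.255)
  172.16.0.0/12 (172.16.0.0 - 172.31.255.255)
  192.168.0.0/16 (192.168.0.0 - 192.168.255.255)
Private (in 172.16.0.0/12)


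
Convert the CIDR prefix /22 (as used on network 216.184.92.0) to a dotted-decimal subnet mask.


/22 means 22 network bits, 10 host bits
Binary: 11111111111111111111110000000000
Mask: 255.255.252.0


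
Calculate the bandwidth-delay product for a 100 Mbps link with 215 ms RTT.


BDP = bandwidth * RTT
= 100 Mbps * 215 ms
= 100 * 1e6 * 215 / 1000 bits
= 21500000 bits
= 2687500 bytes
= 2624.5117 KB
BDP = 21500000 bits (2687500 bytes)


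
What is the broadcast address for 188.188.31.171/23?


Network: 188.188.30.0/23
Host bits = 9
Set all host bits to 1:
Broadcast: 188.188.31.255


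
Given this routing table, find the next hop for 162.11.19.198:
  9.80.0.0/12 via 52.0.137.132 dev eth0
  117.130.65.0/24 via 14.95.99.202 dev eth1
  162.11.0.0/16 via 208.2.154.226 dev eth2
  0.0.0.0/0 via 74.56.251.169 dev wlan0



Longest prefix match for 162.11.19.198:
  /12 9.80.0.0: no
  /24 117.130.65.0: no
  /16 162.11.0.0: MATCH
  /0 0.0.0.0: MATCH
Selected: next-hop 208.2.154.226 via eth2 (matched /16)


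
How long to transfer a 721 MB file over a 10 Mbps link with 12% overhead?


Effective throughput = 10 * (1 - 12/100) = 8.8 Mbps
File size in Mb = 721 * 8 = 5768 Mb
Time = 5768 / 8.8
Time = 655.4545 seconds


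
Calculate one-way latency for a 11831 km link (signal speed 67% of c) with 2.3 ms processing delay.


Speed = 0.67 * 3e5 km/s = 201000 km/s
Propagation delay = 11831 / 201000 = 0.0589 s = 58.8607 ms
Processing delay = 2.3 ms
Total one-way latency = 61.1607 ms


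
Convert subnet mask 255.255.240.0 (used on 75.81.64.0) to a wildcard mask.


Subnet mask: 255.255.240.0
Wildcard = 255.255.255.255 - subnet mask
255 - 255 = 0
255 - 255 = 0
255 - 240 = 15
255 - 0 = 255
Wildcard: 0.0.15.255


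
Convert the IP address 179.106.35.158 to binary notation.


179 = 10110011
106 = 01101010
35 = 00100011
158 = 10011110
Binary: 10110011.01101010.00100011.10011110


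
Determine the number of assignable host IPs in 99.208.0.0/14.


Host bits = 32 - 14 = 18
Total addresses = 2^18 = 262144
Usable = total - 2 (network and broadcast)
Usable hosts: 262142


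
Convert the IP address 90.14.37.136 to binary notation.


90 = 01011010
14 = 00001110
37 = 00100101
136 = 10001000
Binary: 01011010.00001110.00100101.10001000


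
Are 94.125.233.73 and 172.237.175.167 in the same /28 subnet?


Mask: 255.255.255.240
94.125.233.73 AND mask = 94.125.233.64
172.237.175.167 AND mask = 172.237.175.160
No, different subnets (94.125.233.64 vs 172.237.175.160)


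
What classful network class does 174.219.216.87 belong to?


First octet: 174
Binary: 10101110
10xxxxxx -> Class B (128-191)
Class B, default mask 255.255.0.0 (/16)


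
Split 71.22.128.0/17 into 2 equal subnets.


New prefix = 17 + 1 = 18
Each subnet has 16384 addresses
  71.22.128.0/18
  71.22.192.0/18
Subnets: 71.22.128.0/18, 71.22.192.0/18


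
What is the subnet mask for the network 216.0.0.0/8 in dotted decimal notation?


/8 means 8 network bits, 24 host bits
Binary: 11111111000000000000000000000000
Mask: 255.0.0.0


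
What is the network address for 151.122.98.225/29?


IP:   10010111.01111010.01100010.11100001
Mask: 11111111.11111111.11111111.11111000
AND operation:
Net:  10010111.01111010.01100010.11100000
Network: 151.122.98.224/29


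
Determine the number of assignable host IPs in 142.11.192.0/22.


Host bits = 32 - 22 = 10
Total addresses = 2^10 = 1024
Usable = total - 2 (network and broadcast)
Usable hosts: 1022


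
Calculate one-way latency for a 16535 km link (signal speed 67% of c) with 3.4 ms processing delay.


Speed = 0.67 * 3e5 km/s = 201000 km/s
Propagation delay = 16535 / 201000 = 0.0823 s = 82.2637 ms
Processing delay = 3.4 ms
Total one-way latency = 85.6637 ms


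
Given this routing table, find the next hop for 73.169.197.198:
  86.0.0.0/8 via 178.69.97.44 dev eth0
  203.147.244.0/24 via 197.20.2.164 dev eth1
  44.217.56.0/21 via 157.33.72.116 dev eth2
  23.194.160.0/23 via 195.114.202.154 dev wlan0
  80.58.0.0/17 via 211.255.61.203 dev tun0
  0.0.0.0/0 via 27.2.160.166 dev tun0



Longest prefix match for 73.169.197.198:
  /8 86.0.0.0: no
  /24 203.147.244.0: no
  /21 44.217.56.0: no
  /23 23.194.160.0: no
  /17 80.58.0.0: no
  /0 0.0.0.0: MATCH
Selected: next-hop 27.2.160.166 via tun0 (matched /0)


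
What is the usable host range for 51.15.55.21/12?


Network: 51.0.0.0
Broadcast: 51.15.255.255
First usable = network + 1
Last usable = broadcast - 1
Range: 51.0.0.1 to 51.15.255.254


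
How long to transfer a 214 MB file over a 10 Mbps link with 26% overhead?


Effective throughput = 10 * (1 - 26/100) = 7.4 Mbps
File size in Mb = 214 * 8 = 1712 Mb
Time = 1712 / 7.4
Time = 231.3514 seconds


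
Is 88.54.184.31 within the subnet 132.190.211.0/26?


Subnet network: 132.190.211.0
Test IP AND mask: 88.54.184.0
No, 88.54.184.31 is not in 132.190.211.0/26


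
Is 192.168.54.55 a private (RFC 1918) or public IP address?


RFC 1918 private ranges:
  10.0.0.0/8 (10.0.0.0 - 10.255.255.255)
  172.16.0.0/12 (172.16.0.0 - 172.31.255.255)
  192.168.0.0/16 (192.168.0.0 - 192.168.255.255)
Private (in 192.168.0.0/16)


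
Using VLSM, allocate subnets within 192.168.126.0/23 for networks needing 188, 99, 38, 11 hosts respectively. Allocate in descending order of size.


188 hosts -> /24 (254 usable): 192.168.126.0/24
99 hosts -> /25 (126 usable): 192.168.127.0/25
38 hosts -> /26 (62 usable): 192.168.127.128/26
11 hosts -> /28 (14 usable): 192.168.127.192/28
Allocation: 192.168.126.0/24 (188 hosts, 254 usable); 192.168.127.0/25 (99 hosts, 126 usable); 192.168.127.128/26 (38 hosts, 62 usable); 192.168.127.192/28 (11 hosts, 14 usable)


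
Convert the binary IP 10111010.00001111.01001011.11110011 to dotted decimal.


10111010 = 186
00001111 = 15
01001011 = 75
11110011 = 243
IP: 186.15.75.243


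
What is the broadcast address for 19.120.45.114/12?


Network: 19.112.0.0/12
Host bits = 20
Set all host bits to 1:
Broadcast: 19.127.255.255


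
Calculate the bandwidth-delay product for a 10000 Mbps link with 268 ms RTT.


BDP = bandwidth * RTT
= 10000 Mbps * 268 ms
= 10000 * 1e6 * 268 / 1000 bits
= 2680000000 bits
= 335000000 bytes
= 327148.4375 KB
BDP = 2680000000 bits (335000000 bytes)


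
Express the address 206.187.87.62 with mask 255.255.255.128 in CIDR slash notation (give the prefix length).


Binary: 11111111.11111111.11111111.10000000
Count leading 1s
Prefix: /25


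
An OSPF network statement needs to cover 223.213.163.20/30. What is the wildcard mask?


Subnet mask: 255.255.255.252
Wildcard = 255.255.255.255 - subnet mask
255 - 255 = 0
255 - 255 = 0
255 - 255 = 0
255 - 252 = 3
Wildcard: 0.0.0.3


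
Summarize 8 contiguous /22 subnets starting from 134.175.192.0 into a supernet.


Original prefix: /22
Number of subnets: 8 = 2^3
New prefix = 22 - 3 = 19
Supernet: 134.175.192.0/19


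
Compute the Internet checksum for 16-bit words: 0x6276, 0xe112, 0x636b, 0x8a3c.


Sum all words (with carry folding):
+ 0x6276 = 0x6276
+ 0xe112 = 0x4389
+ 0x636b = 0xa6f4
+ 0x8a3c = 0x3131
One's complement: ~0x3131
Checksum = 0xcece


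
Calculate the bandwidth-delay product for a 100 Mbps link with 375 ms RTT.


BDP = bandwidth * RTT
= 100 Mbps * 375 ms
= 100 * 1e6 * 375 / 1000 bits
= 37500000 bits
= 4687500 bytes
= 4577.6367 KB
BDP = 37500000 bits (4687500 bytes)


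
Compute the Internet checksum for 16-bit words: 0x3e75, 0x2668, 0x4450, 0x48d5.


Sum all words (with carry folding):
+ 0x3e75 = 0x3e75
+ 0x2668 = 0x64dd
+ 0x4450 = 0xa92d
+ 0x48d5 = 0xf202
One's complement: ~0xf202
Checksum = 0x0dfd


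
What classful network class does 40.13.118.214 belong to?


First octet: 40
Binary: 00101000
0xxxxxxx -> Class A (1-126)
Class A, default mask 255.0.0.0 (/8)


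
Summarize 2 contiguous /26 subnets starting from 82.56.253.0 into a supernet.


Original prefix: /26
Number of subnets: 2 = 2^1
New prefix = 26 - 1 = 25
Supernet: 82.56.253.0/25


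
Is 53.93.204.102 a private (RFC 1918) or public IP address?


RFC 1918 private ranges:
  10.0.0.0/8 (10.0.0.0 - 10.255.255.255)
  172.16.0.0/12 (172.16.0.0 - 172.31.255.255)
  192.168.0.0/16 (192.168.0.0 - 192.168.255.255)
Public (not in any RFC 1918 range)


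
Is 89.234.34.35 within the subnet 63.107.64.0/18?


Subnet network: 63.107.64.0
Test IP AND mask: 89.234.0.0
No, 89.234.34.35 is not in 63.107.64.0/18


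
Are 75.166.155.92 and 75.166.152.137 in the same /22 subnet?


Mask: 255.255.252.0
75.166.155.92 AND mask = 75.166.152.0
75.166.152.137 AND mask = 75.166.152.0
Yes, same subnet (75.166.152.0)


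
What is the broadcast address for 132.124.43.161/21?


Network: 132.124.40.0/21
Host bits = 11
Set all host bits to 1:
Broadcast: 132.124.47.255


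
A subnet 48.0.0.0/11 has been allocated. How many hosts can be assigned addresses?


Host bits = 32 - 11 = 21
Total addresses = 2^21 = 2097152
Usable = total - 2 (network and broadcast)
Usable hosts: 2097150


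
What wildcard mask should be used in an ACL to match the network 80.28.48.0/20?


Subnet mask: 255.255.240.0
Wildcard = 255.255.255.255 - subnet mask
255 - 255 = 0
255 - 255 = 0
255 - 240 = 15
255 - 0 = 255
Wildcard: 0.0.15.255


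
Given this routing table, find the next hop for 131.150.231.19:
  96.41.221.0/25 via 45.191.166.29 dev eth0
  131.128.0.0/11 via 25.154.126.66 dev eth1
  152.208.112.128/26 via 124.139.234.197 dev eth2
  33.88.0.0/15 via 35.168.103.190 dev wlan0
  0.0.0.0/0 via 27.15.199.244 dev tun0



Longest prefix match for 131.150.231.19:
  /25 96.41.221.0: no
  /11 131.128.0.0: MATCH
  /26 152.208.112.128: no
  /15 33.88.0.0: no
  /0 0.0.0.0: MATCH
Selected: next-hop 25.154.126.66 via eth1 (matched /11)


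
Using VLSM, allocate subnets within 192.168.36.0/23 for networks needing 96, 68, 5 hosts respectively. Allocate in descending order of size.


96 hosts -> /25 (126 usable): 192.168.36.0/25
68 hosts -> /25 (126 usable): 192.168.36.128/25
5 hosts -> /29 (6 usable): 192.168.37.0/29
Allocation: 192.168.36.0/25 (96 hosts, 126 usable); 192.168.36.128/25 (68 hosts, 126 usable); 192.168.37.0/29 (5 hosts, 6 usable)


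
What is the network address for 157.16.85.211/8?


IP:   10011101.00010000.01010101.11010011
Mask: 11111111.00000000.00000000.00000000
AND operation:
Net:  10011101.00000000.00000000.00000000
Network: 157.0.0.0/8


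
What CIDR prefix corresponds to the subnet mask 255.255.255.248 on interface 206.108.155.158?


Binary: 11111111.11111111.11111111.11111000
Count leading 1s
Prefix: /29


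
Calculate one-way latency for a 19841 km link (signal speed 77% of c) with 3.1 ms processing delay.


Speed = 0.77 * 3e5 km/s = 231000 km/s
Propagation delay = 19841 / 231000 = 0.0859 s = 85.8918 ms
Processing delay = 3.1 ms
Total one-way latency = 88.9918 ms


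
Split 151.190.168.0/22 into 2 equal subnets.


New prefix = 22 + 1 = 23
Each subnet has 512 addresses
  151.190.168.0/23
  151.190.170.0/23
Subnets: 151.190.168.0/23, 151.190.170.0/23


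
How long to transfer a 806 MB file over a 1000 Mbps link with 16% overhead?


Effective throughput = 1000 * (1 - 16/100) = 840 Mbps
File size in Mb = 806 * 8 = 6448 Mb
Time = 6448 / 840
Time = 7.6762 seconds


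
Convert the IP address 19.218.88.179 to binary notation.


19 = 00010011
218 = 11011010
88 = 01011000
179 = 10110011
Binary: 00010011.11011010.01011000.10110011


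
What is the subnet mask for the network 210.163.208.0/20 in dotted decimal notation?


/20 means 20 network bits, 12 host bits
Binary: 11111111111111111111000000000000
Mask: 255.255.240.0


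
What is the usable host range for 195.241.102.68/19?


Network: 195.241.96.0
Broadcast: 195.241.127.255
First usable = network + 1
Last usable = broadcast - 1
Range: 195.241.96.1 to 195.241.127.254


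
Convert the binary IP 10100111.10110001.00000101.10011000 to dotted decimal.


10100111 = 167
10110001 = 177
00000101 = 5
10011000 = 152
IP: 167.177.5.152


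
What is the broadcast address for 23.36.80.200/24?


Network: 23.36.80.0/24
Host bits = 8
Set all host bits to 1:
Broadcast: 23.36.80.255


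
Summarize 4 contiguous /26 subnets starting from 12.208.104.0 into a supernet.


Original prefix: /26
Number of subnets: 4 = 2^2
New prefix = 26 - 2 = 24
Supernet: 12.208.104.0/24


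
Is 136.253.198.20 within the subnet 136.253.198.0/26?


Subnet network: 136.253.198.0
Test IP AND mask: 136.253.198.0
Yes, 136.253.198.20 is in 136.253.198.0/26


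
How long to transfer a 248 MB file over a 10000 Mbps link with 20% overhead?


Effective throughput = 10000 * (1 - 20/100) = 8000 Mbps
File size in Mb = 248 * 8 = 1984 Mb
Time = 1984 / 8000
Time = 0.248 seconds


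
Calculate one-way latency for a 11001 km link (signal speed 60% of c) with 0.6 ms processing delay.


Speed = 0.6 * 3e5 km/s = 180000 km/s
Propagation delay = 11001 / 180000 = 0.0611 s = 61.1167 ms
Processing delay = 0.6 ms
Total one-way latency = 61.7167 ms


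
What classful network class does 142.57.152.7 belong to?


First octet: 142
Binary: 10001110
10xxxxxx -> Class B (128-191)
Class B, default mask 255.255.0.0 (/16)


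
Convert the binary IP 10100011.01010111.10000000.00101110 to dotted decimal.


10100011 = 163
01010111 = 87
10000000 = 128
00101110 = 46
IP: 163.87.128.46


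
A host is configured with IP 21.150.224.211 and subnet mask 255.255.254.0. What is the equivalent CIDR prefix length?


Binary: 11111111.11111111.11111110.00000000
Count leading 1s
Prefix: /23


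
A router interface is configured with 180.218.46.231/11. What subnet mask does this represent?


/11 means 11 network bits, 21 host bits
Binary: 11111111111000000000000000000000
Mask: 255.224.0.0


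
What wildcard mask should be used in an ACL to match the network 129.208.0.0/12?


Subnet mask: 255.240.0.0
Wildcard = 255.255.255.255 - subnet mask
255 - 255 = 0
255 - 240 = 15
255 - 0 = 255
255 - 0 = 255
Wildcard: 0.15.255.255


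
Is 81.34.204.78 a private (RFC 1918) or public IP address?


RFC 1918 private ranges:
  10.0.0.0/8 (10.0.0.0 - 10.255.255.255)
  172.16.0.0/12 (172.16.0.0 - 172.31.255.255)
  192.168.0.0/16 (192.168.0.0 - 192.168.255.255)
Public (not in any RFC 1918 range)


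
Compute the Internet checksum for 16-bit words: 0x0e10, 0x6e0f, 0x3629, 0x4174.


Sum all words (with carry folding):
+ 0x0e10 = 0x0e10
+ 0x6e0f = 0x7c1f
+ 0x3629 = 0xb248
+ 0x4174 = 0xf3bc
One's complement: ~0xf3bc
Checksum = 0x0c43


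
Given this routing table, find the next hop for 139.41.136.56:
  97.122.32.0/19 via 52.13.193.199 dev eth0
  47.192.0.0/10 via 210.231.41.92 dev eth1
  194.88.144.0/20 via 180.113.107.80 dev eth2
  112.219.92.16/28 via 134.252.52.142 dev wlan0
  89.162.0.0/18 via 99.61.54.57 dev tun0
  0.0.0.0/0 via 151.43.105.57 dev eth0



Longest prefix match for 139.41.136.56:
  /19 97.122.32.0: no
  /10 47.192.0.0: no
  /20 194.88.144.0: no
  /28 112.219.92.16: no
  /18 89.162.0.0: no
  /0 0.0.0.0: MATCH
Selected: next-hop 151.43.105.57 via eth0 (matched /0)


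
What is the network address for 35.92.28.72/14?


IP:   00100011.01011100.00011100.01001000
Mask: 11111111.11111100.00000000.00000000
AND operation:
Net:  00100011.01011100.00000000.00000000
Network: 35.92.0.0/14


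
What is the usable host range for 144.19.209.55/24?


Network: 144.19.209.0
Broadcast: 144.19.209.255
First usable = network + 1
Last usable = broadcast - 1
Range: 144.19.209.1 to 144.19.209.254


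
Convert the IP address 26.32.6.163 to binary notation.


26 = 00011010
32 = 00100000
6 = 00000110
163 = 10100011
Binary: 00011010.00100000.00000110.10100011


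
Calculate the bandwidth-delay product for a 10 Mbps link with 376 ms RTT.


BDP = bandwidth * RTT
= 10 Mbps * 376 ms
= 10 * 1e6 * 376 / 1000 bits
= 3760000 bits
= 470000 bytes
= 458.9844 KB
BDP = 3760000 bits (470000 bytes)


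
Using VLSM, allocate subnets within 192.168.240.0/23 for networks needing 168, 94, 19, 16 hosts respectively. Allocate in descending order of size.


168 hosts -> /24 (254 usable): 192.168.240.0/24
94 hosts -> /25 (126 usable): 192.168.241.0/25
19 hosts -> /27 (30 usable): 192.168.241.128/27
16 hosts -> /27 (30 usable): 192.168.241.160/27
Allocation: 192.168.240.0/24 (168 hosts, 254 usable); 192.168.241.0/25 (94 hosts, 126 usable); 192.168.241.128/27 (19 hosts, 30 usable); 192.168.241.160/27 (16 hosts, 30 usable)


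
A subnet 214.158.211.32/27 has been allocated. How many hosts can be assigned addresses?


Host bits = 32 - 27 = 5
Total addresses = 2^5 = 32
Usable = total - 2 (network and broadcast)
Usable hosts: 30


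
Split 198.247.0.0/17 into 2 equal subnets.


New prefix = 17 + 1 = 18
Each subnet has 16384 addresses
  198.247.0.0/18
  198.247.64.0/18
Subnets: 198.247.0.0/18, 198.247.64.0/18


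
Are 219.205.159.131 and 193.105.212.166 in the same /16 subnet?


Mask: 255.255.0.0
219.205.159.131 AND mask = 219.205.0.0
193.105.212.166 AND mask = 193.105.0.0
No, different subnets (219.205.0.0 vs 193.105.0.0)


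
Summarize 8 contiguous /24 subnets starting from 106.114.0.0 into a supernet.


Original prefix: /24
Number of subnets: 8 = 2^3
New prefix = 24 - 3 = 21
Supernet: 106.114.0.0/21


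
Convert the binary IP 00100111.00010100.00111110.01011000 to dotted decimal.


00100111 = 39
00010100 = 20
00111110 = 62
01011000 = 88
IP: 39.20.62.88


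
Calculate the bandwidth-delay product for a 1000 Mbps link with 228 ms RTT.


BDP = bandwidth * RTT
= 1000 Mbps * 228 ms
= 1000 * 1e6 * 228 / 1000 bits
= 228000000 bits
= 28500000 bytes
= 27832.0312 KB
BDP = 228000000 bits (28500000 bytes)


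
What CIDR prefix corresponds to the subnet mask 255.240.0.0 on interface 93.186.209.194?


Binary: 11111111.11110000.00000000.00000000
Count leading 1s
Prefix: /12


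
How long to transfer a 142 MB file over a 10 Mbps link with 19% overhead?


Effective throughput = 10 * (1 - 19/100) = 8.1 Mbps
File size in Mb = 142 * 8 = 1136 Mb
Time = 1136 / 8.1
Time = 140.2469 seconds


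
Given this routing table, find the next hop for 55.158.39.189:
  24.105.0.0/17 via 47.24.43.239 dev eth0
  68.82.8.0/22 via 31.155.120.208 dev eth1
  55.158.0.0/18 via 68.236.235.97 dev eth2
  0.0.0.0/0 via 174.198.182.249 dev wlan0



Longest prefix match for 55.158.39.189:
  /17 24.105.0.0: no
  /22 68.82.8.0: no
  /18 55.158.0.0: MATCH
  /0 0.0.0.0: MATCH
Selected: next-hop 68.236.235.97 via eth2 (matched /18)


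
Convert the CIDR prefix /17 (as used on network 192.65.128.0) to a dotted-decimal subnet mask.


/17 means 17 network bits, 15 host bits
Binary: 11111111111111111000000000000000
Mask: 255.255.128.0


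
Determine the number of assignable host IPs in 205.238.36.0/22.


Host bits = 32 - 22 = 10
Total addresses = 2^10 = 1024
Usable = total - 2 (network and broadcast)
Usable hosts: 1022


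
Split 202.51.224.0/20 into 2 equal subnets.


New prefix = 20 + 1 = 21
Each subnet has 2048 addresses
  202.51.224.0/21
  202.51.232.0/21
Subnets: 202.51.224.0/21, 202.51.232.0/21


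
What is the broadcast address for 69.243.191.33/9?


Network: 69.128.0.0/9
Host bits = 23
Set all host bits to 1:
Broadcast: 69.255.255.255


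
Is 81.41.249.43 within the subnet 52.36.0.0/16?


Subnet network: 52.36.0.0
Test IP AND mask: 81.41.0.0
No, 81.41.249.43 is not in 52.36.0.0/16


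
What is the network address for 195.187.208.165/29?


IP:   11000011.10111011.11010000.10100101
Mask: 11111111.11111111.11111111.11111000
AND operation:
Net:  11000011.10111011.11010000.10100000
Network: 195.187.208.160/29


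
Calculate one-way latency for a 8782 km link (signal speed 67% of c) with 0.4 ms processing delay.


Speed = 0.67 * 3e5 km/s = 201000 km/s
Propagation delay = 8782 / 201000 = 0.0437 s = 43.6915 ms
Processing delay = 0.4 ms
Total one-way latency = 44.0915 ms


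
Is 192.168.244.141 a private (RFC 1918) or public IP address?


RFC 1918 private ranges:
  10.0.0.0/8 (10.0.0.0 - 10.255.255.255)
  172.16.0.0/12 (172.16.0.0 - 172.31.255.255)
  192.168.0.0/16 (192.168.0.0 - 192.168.255.255)
Private (in 192.168.0.0/16)


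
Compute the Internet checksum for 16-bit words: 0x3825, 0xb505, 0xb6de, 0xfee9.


Sum all words (with carry folding):
+ 0x3825 = 0x3825
+ 0xb505 = 0xed2a
+ 0xb6de = 0xa409
+ 0xfee9 = 0xa2f3
One's complement: ~0xa2f3
Checksum = 0x5d0c


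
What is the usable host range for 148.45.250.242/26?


Network: 148.45.250.192
Broadcast: 148.45.250.255
First usable = network + 1
Last usable = broadcast - 1
Range: 148.45.250.193 to 148.45.250.254


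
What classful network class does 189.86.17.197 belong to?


First octet: 189
Binary: 10111101
10xxxxxx -> Class B (128-191)
Class B, default mask 255.255.0.0 (/16)


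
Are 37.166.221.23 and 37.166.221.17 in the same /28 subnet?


Mask: 255.255.255.240
37.166.221.23 AND mask = 37.166.221.16
37.166.221.17 AND mask = 37.166.221.16
Yes, same subnet (37.166.221.16)


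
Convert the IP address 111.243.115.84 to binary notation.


111 = 01101111
243 = 11110011
115 = 01110011
84 = 01010100
Binary: 01101111.11110011.01110011.01010100


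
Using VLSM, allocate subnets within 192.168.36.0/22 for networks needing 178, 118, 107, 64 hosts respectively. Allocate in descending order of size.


178 hosts -> /24 (254 usable): 192.168.36.0/24
118 hosts -> /25 (126 usable): 192.168.37.0/25
107 hosts -> /25 (126 usable): 192.168.37.128/25
64 hosts -> /25 (126 usable): 192.168.38.0/25
Allocation: 192.168.36.0/24 (178 hosts, 254 usable); 192.168.37.0/25 (118 hosts, 126 usable); 192.168.37.128/25 (107 hosts, 126 usable); 192.168.38.0/25 (64 hosts, 126 usable)


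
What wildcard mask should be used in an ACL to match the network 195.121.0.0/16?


Subnet mask: 255.255.0.0
Wildcard = 255.255.255.255 - subnet mask
255 - 255 = 0
255 - 255 = 0
255 - 0 = 255
255 - 0 = 255
Wildcard: 0.0.255.255


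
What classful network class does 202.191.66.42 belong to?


First octet: 202
Binary: 11001010
110xxxxx -> Class C (192-223)
Class C, default mask 255.255.255.0 (/24)


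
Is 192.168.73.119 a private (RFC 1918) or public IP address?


RFC 1918 private ranges:
  10.0.0.0/8 (10.0.0.0 - 10.255.255.255)
  172.16.0.0/12 (172.16.0.0 - 172.31.255.255)
  192.168.0.0/16 (192.168.0.0 - 192.168.255.255)
Private (in 192.168.0.0/16)


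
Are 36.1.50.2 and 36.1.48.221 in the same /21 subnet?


Mask: 255.255.248.0
36.1.50.2 AND mask = 36.1.48.0
36.1.48.221 AND mask = 36.1.48.0
Yes, same subnet (36.1.48.0)


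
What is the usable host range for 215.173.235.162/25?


Network: 215.173.235.128
Broadcast: 215.173.235.255
First usable = network + 1
Last usable = broadcast - 1
Range: 215.173.235.129 to 215.173.235.254


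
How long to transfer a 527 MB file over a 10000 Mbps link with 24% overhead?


Effective throughput = 10000 * (1 - 24/100) = 7600 Mbps
File size in Mb = 527 * 8 = 4216 Mb
Time = 4216 / 7600
Time = 0.5547 seconds


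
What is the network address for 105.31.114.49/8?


IP:   01101001.00011111.01110010.00110001
Mask: 11111111.00000000.00000000.00000000
AND operation:
Net:  01101001.00000000.00000000.00000000
Network: 105.0.0.0/8


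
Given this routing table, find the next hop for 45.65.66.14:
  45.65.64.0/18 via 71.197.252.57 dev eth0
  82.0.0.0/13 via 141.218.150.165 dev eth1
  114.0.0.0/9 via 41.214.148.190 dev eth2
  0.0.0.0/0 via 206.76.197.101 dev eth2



Longest prefix match for 45.65.66.14:
  /18 45.65.64.0: MATCH
  /13 82.0.0.0: no
  /9 114.0.0.0: no
  /0 0.0.0.0: MATCH
Selected: next-hop 71.197.252.57 via eth0 (matched /18)


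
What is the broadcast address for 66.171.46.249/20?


Network: 66.171.32.0/20
Host bits = 12
Set all host bits to 1:
Broadcast: 66.171.47.255


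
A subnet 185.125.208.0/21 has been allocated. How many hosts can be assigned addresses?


Host bits = 32 - 21 = 11
Total addresses = 2^11 = 2048
Usable = total - 2 (network and broadcast)
Usable hosts: 2046


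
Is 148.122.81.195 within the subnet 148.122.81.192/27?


Subnet network: 148.122.81.192
Test IP AND mask: 148.122.81.192
Yes, 148.122.81.195 is in 148.122.81.192/27


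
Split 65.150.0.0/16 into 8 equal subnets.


New prefix = 16 + 3 = 19
Each subnet has 8192 addresses
  65.150.0.0/19
  65.150.32.0/19
  65.150.64.0/19
  65.150.96.0/19
  65.150.128.0/19
  65.150.160.0/19
  65.150.192.0/19
  65.150.224.0/19
Subnets: 65.150.0.0/19, 65.150.32.0/19, 65.150.64.0/19, 65.150.96.0/19, 65.150.128.0/19, 65.150.160.0/19, 65.150.192.0/19, 65.150.224.0/19


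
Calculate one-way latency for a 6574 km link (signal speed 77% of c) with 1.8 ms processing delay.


Speed = 0.77 * 3e5 km/s = 231000 km/s
Propagation delay = 6574 / 231000 = 0.0285 s = 28.4589 ms
Processing delay = 1.8 ms
Total one-way latency = 30.2589 ms


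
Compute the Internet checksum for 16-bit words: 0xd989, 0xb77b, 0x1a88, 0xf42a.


Sum all words (with carry folding):
+ 0xd989 = 0xd989
+ 0xb77b = 0x9105
+ 0x1a88 = 0xab8d
+ 0xf42a = 0x9fb8
One's complement: ~0x9fb8
Checksum = 0x6047


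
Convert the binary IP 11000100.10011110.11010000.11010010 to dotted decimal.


11000100 = 196
10011110 = 158
11010000 = 208
11010010 = 210
IP: 196.158.208.210


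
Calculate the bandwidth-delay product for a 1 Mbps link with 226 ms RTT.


BDP = bandwidth * RTT
= 1 Mbps * 226 ms
= 1 * 1e6 * 226 / 1000 bits
= 226000 bits
= 28250 bytes
= 27.5879 KB
BDP = 226000 bits (28250 bytes)


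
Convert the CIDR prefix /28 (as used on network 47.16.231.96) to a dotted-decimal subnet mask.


/28 means 28 network bits, 4 host bits
Binary: 11111111111111111111111111110000
Mask: 255.255.255.240


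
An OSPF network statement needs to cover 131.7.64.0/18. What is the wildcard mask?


Subnet mask: 255.255.192.0
Wildcard = 255.255.255.255 - subnet mask
255 - 255 = 0
255 - 255 = 0
255 - 192 = 63
255 - 0 = 255
Wildcard: 0.0.63.255


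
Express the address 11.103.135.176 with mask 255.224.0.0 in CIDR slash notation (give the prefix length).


Binary: 11111111.11100000.00000000.00000000
Count leading 1s
Prefix: /11


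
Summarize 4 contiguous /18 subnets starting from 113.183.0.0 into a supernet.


Original prefix: /18
Number of subnets: 4 = 2^2
New prefix = 18 - 2 = 16
Supernet: 113.183.0.0/16


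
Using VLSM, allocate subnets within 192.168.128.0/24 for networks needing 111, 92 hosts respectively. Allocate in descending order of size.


111 hosts -> /25 (126 usable): 192.168.128.0/25
92 hosts -> /25 (126 usable): 192.168.128.128/25
Allocation: 192.168.128.0/25 (111 hosts, 126 usable); 192.168.128.128/25 (92 hosts, 126 usable)


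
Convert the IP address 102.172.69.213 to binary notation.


102 = 01100110
172 = 10101100
69 = 01000101
213 = 11010101
Binary: 01100110.10101100.01000101.11010101


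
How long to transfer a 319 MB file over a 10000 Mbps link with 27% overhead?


Effective throughput = 10000 * (1 - 27/100) = 7300 Mbps
File size in Mb = 319 * 8 = 2552 Mb
Time = 2552 / 7300
Time = 0.3496 seconds


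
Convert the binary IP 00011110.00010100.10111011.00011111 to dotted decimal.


00011110 = 30
00010100 = 20
10111011 = 187
00011111 = 31
IP: 30.20.187.31


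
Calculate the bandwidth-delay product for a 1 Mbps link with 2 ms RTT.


BDP = bandwidth * RTT
= 1 Mbps * 2 ms
= 1 * 1e6 * 2 / 1000 bits
= 2000 bits
= 250 bytes
BDP = 2000 bits (250 bytes)


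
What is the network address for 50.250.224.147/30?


IP:   00110010.11111010.11100000.10010011
Mask: 11111111.11111111.11111111.11111100
AND operation:
Net:  00110010.11111010.11100000.10010000
Network: 50.250.224.144/30


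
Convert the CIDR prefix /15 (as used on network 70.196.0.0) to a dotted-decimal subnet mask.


/15 means 15 network bits, 17 host bits
Binary: 11111111111111100000000000000000
Mask: 255.254.0.0


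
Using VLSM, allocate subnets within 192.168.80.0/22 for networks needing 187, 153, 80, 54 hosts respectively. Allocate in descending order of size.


187 hosts -> /24 (254 usable): 192.168.80.0/24
153 hosts -> /24 (254 usable): 192.168.81.0/24
80 hosts -> /25 (126 usable): 192.168.82.0/25
54 hosts -> /26 (62 usable): 192.168.82.128/26
Allocation: 192.168.80.0/24 (187 hosts, 254 usable); 192.168.81.0/24 (153 hosts, 254 usable); 192.168.82.0/25 (80 hosts, 126 usable); 192.168.82.128/26 (54 hosts, 62 usable)


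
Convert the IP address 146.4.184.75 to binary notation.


146 = 10010010
4 = 00000100
184 = 10111000
75 = 01001011
Binary: 10010010.00000100.10111000.01001011


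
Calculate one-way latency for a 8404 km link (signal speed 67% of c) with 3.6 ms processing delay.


Speed = 0.67 * 3e5 km/s = 201000 km/s
Propagation delay = 8404 / 201000 = 0.0418 s = 41.8109 ms
Processing delay = 3.6 ms
Total one-way latency = 45.4109 ms


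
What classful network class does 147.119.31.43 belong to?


First octet: 147
Binary: 10010011
10xxxxxx -> Class B (128-191)
Class B, default mask 255.255.0.0 (/16)


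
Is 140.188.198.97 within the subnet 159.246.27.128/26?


Subnet network: 159.246.27.128
Test IP AND mask: 140.188.198.64
No, 140.188.198.97 is not in 159.246.27.128/26


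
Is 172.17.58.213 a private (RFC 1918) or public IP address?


RFC 1918 private ranges:
  10.0.0.0/8 (10.0.0.0 - 10.255.255.255)
  172.16.0.0/12 (172.16.0.0 - 172.31.255.255)
  192.168.0.0/16 (192.168.0.0 - 192.168.255.255)
Private (in 172.16.0.0/12)


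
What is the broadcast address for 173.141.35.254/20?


Network: 173.141.32.0/20
Host bits = 12
Set all host bits to 1:
Broadcast: 173.141.47.255


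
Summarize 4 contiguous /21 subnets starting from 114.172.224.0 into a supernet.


Original prefix: /21
Number of subnets: 4 = 2^2
New prefix = 21 - 2 = 19
Supernet: 114.172.224.0/19


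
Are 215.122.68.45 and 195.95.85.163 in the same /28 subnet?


Mask: 255.255.255.240
215.122.68.45 AND mask = 215.122.68.32
195.95.85.163 AND mask = 195.95.85.160
No, different subnets (215.122.68.32 vs 195.95.85.160)


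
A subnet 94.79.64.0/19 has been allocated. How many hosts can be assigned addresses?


Host bits = 32 - 19 = 13
Total addresses = 2^13 = 8192
Usable = total - 2 (network and broadcast)
Usable hosts: 8190


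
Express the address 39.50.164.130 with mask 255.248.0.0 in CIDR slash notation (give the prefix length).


Binary: 11111111.11111000.00000000.00000000
Count leading 1s
Prefix: /13


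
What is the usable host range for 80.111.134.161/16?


Network: 80.111.0.0
Broadcast: 80.111.255.255
First usable = network + 1
Last usable = broadcast - 1
Range: 80.111.0.1 to 80.111.255.254


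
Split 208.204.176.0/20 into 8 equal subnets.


New prefix = 20 + 3 = 23
Each subnet has 512 addresses
  208.204.176.0/23
  208.204.178.0/23
  208.204.180.0/23
  208.204.182.0/23
  208.204.184.0/23
  208.204.186.0/23
  208.204.188.0/23
  208.204.190.0/23
Subnets: 208.204.176.0/23, 208.204.178.0/23, 208.204.180.0/23, 208.204.182.0/23, 208.204.184.0/23, 208.204.186.0/23, 208.204.188.0/23, 208.204.190.0/23


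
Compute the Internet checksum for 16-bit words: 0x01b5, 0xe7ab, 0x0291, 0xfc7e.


Sum all words (with carry folding):
+ 0x01b5 = 0x01b5
+ 0xe7ab = 0xe960
+ 0x0291 = 0xebf1
+ 0xfc7e = 0xe870
One's complement: ~0xe870
Checksum = 0x178f


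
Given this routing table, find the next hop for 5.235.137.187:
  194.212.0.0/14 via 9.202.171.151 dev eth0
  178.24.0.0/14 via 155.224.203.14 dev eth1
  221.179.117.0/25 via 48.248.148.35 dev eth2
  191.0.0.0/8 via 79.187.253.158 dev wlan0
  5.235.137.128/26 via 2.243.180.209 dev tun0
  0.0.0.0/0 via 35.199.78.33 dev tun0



Longest prefix match for 5.235.137.187:
  /14 194.212.0.0: no
  /14 178.24.0.0: no
  /25 221.179.117.0: no
  /8 191.0.0.0: no
  /26 5.235.137.128: MATCH
  /0 0.0.0.0: MATCH
Selected: next-hop 2.243.180.209 via tun0 (matched /26)


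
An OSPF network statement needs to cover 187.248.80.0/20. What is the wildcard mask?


Subnet mask: 255.255.240.0
Wildcard = 255.255.255.255 - subnet mask
255 - 255 = 0
255 - 255 = 0
255 - 240 = 15
255 - 0 = 255
Wildcard: 0.0.15.255


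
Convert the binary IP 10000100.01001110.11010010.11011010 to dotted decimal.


10000100 = 132
01001110 = 78
11010010 = 210
11011010 = 218
IP: 132.78.210.218


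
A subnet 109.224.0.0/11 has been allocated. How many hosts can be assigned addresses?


Host bits = 32 - 11 = 21
Total addresses = 2^21 = 2097152
Usable = total - 2 (network and broadcast)
Usable hosts: 2097150


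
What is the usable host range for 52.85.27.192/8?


Network: 52.0.0.0
Broadcast: 52.255.255.255
First usable = network + 1
Last usable = broadcast - 1
Range: 52.0.0.1 to 52.255.255.254


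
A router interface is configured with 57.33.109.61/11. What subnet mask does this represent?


/11 means 11 network bits, 21 host bits
Binary: 11111111111000000000000000000000
Mask: 255.224.0.0


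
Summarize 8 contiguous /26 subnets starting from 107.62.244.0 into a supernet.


Original prefix: /26
Number of subnets: 8 = 2^3
New prefix = 26 - 3 = 23
Supernet: 107.62.244.0/23


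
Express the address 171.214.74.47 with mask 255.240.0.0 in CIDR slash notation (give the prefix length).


Binary: 11111111.11110000.00000000.00000000
Count leading 1s
Prefix: /12


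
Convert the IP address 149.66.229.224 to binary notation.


149 = 10010101
66 = 01000010
229 = 11100101
224 = 11100000
Binary: 10010101.01000010.11100101.11100000


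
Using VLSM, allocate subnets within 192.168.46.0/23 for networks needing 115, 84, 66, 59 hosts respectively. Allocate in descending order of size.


115 hosts -> /25 (126 usable): 192.168.46.0/25
84 hosts -> /25 (126 usable): 192.168.46.128/25
66 hosts -> /25 (126 usable): 192.168.47.0/25
59 hosts -> /26 (62 usable): 192.168.47.128/26
Allocation: 192.168.46.0/25 (115 hosts, 126 usable); 192.168.46.128/25 (84 hosts, 126 usable); 192.168.47.0/25 (66 hosts, 126 usable); 192.168.47.128/26 (59 hosts, 62 usable)


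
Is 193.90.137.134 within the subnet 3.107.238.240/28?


Subnet network: 3.107.238.240
Test IP AND mask: 193.90.137.128
No, 193.90.137.134 is not in 3.107.238.240/28


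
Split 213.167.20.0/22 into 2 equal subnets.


New prefix = 22 + 1 = 23
Each subnet has 512 addresses
  213.167.20.0/23
  213.167.22.0/23
Subnets: 213.167.20.0/23, 213.167.22.0/23


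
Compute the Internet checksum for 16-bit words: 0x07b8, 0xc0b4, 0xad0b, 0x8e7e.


Sum all words (with carry folding):
+ 0x07b8 = 0x07b8
+ 0xc0b4 = 0xc86c
+ 0xad0b = 0x7578
+ 0x8e7e = 0x03f7
One's complement: ~0x03f7
Checksum = 0xfc08


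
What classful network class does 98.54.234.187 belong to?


First octet: 98
Binary: 01100010
0xxxxxxx -> Class A (1-126)
Class A, default mask 255.0.0.0 (/8)


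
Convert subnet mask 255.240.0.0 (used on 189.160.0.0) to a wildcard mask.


Subnet mask: 255.240.0.0
Wildcard = 255.255.255.255 - subnet mask
255 - 255 = 0
255 - 240 = 15
255 - 0 = 255
255 - 0 = 255
Wildcard: 0.15.255.255


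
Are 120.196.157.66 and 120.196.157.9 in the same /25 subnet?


Mask: 255.255.255.128
120.196.157.66 AND mask = 120.196.157.0
120.196.157.9 AND mask = 120.196.157.0
Yes, same subnet (120.196.157.0)


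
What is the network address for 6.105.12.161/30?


IP:   00000110.01101001.00001100.10100001
Mask: 11111111.11111111.11111111.11111100
AND operation:
Net:  00000110.01101001.00001100.10100000
Network: 6.105.12.160/30


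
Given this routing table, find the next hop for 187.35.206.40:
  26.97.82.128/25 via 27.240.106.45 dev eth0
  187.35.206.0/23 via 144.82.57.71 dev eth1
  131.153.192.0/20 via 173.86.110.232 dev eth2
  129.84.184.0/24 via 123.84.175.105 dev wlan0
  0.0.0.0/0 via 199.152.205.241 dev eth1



Longest prefix match for 187.35.206.40:
  /25 26.97.82.128: no
  /23 187.35.206.0: MATCH
  /20 131.153.192.0: no
  /24 129.84.184.0: no
  /0 0.0.0.0: MATCH
Selected: next-hop 144.82.57.71 via eth1 (matched /23)


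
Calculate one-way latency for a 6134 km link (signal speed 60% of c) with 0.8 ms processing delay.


Speed = 0.6 * 3e5 km/s = 180000 km/s
Propagation delay = 6134 / 180000 = 0.0341 s = 34.0778 ms
Processing delay = 0.8 ms
Total one-way latency = 34.8778 ms


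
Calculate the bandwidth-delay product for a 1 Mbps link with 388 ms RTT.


BDP = bandwidth * RTT
= 1 Mbps * 388 ms
= 1 * 1e6 * 388 / 1000 bits
= 388000 bits
= 48500 bytes
= 47.3633 KB
BDP = 388000 bits (48500 bytes)


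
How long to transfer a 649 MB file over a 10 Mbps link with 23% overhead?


Effective throughput = 10 * (1 - 23/100) = 7.7 Mbps
File size in Mb = 649 * 8 = 5192 Mb
Time = 5192 / 7.7
Time = 674.2857 seconds


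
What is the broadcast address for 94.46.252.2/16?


Network: 94.46.0.0/16
Host bits = 16
Set all host bits to 1:
Broadcast: 94.46.255.255


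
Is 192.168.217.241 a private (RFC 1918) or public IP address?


RFC 1918 private ranges:
  10.0.0.0/8 (10.0.0.0 - 10.255.255.255)
  172.16.0.0/12 (172.16.0.0 - 172.31.255.255)
  192.168.0.0/16 (192.168.0.0 - 192.168.255.255)
Private (in 192.168.0.0/16)


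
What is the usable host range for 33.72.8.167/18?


Network: 33.72.0.0
Broadcast: 33.72.63.255
First usable = network + 1
Last usable = broadcast - 1
Range: 33.72.0.1 to 33.72.63.254


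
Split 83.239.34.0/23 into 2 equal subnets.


New prefix = 23 + 1 = 24
Each subnet has 256 addresses
  83.239.34.0/24
  83.239.35.0/24
Subnets: 83.239.34.0/24, 83.239.35.0/24
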